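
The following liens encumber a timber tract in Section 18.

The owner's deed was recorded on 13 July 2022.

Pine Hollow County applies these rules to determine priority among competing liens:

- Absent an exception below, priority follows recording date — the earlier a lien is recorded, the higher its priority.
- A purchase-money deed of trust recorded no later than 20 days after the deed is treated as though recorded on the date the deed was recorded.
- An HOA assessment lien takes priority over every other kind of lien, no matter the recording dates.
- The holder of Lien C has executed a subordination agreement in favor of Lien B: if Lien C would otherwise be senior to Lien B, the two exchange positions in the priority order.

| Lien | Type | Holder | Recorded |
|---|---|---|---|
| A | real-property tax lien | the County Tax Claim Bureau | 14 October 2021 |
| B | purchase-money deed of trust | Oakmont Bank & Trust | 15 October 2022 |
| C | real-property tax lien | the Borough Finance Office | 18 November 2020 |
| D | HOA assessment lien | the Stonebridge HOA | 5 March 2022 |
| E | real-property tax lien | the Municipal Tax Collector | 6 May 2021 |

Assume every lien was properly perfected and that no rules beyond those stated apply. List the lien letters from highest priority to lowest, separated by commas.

D, B, E, A, C

Adjusting effective dates: B was recorded 94 days after the deed — beyond 20 days — so no relation-back applies.
As an HOA assessment lien, D is senior to every other lien.
Among the remaining liens, by effective date: C (18 November 2020), E (6 May 2021), A (14 October 2021), B (15 October 2022).
C would otherwise be senior to B, so under the subordination agreement C and B exchange positions.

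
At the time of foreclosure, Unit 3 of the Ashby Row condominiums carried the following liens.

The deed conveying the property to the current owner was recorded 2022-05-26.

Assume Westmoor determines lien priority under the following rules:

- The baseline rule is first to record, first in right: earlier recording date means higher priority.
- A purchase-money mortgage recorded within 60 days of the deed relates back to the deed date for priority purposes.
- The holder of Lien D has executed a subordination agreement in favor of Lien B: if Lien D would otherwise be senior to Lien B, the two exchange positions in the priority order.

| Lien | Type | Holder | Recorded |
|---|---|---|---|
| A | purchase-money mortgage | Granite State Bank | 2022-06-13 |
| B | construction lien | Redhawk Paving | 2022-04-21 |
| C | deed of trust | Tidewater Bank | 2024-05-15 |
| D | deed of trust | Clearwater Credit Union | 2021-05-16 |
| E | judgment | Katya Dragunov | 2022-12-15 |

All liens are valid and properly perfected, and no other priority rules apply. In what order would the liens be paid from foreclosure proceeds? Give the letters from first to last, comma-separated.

B, D, A, E, C

Effective dates: A's effective date is the deed date, 2022-05-26.
Ordering by effective date: D (2021-05-16), B (2022-04-21), A (2022-05-26), E (2022-12-15), C (2024-05-15).
D is senior to B before the subordination, so the two trade places.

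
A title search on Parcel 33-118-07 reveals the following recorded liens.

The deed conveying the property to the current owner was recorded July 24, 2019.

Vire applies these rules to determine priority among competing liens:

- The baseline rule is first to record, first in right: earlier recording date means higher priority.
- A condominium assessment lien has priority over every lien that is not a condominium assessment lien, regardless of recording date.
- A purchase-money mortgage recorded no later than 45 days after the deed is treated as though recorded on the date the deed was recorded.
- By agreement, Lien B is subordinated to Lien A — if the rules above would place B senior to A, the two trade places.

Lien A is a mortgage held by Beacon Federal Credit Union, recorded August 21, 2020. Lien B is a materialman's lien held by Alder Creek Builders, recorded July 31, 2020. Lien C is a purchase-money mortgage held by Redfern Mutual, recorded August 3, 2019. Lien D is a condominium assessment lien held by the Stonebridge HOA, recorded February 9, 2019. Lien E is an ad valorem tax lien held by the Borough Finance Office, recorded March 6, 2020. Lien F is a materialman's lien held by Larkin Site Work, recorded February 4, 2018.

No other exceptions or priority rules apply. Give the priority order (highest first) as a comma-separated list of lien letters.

Effective dates after the stated exceptions: C's effective date is the deed date, July 24, 2019.
D, as a condominium assessment lien, has superpriority and ranks first.
The other liens, earliest effective date first: F (February 4, 2018), C (July 24, 2019), E (March 6, 2020), B (July 31, 2020), A (August 21, 2020).
B is senior to A before the subordination, so the two trade places.

D, F, C, E, A, B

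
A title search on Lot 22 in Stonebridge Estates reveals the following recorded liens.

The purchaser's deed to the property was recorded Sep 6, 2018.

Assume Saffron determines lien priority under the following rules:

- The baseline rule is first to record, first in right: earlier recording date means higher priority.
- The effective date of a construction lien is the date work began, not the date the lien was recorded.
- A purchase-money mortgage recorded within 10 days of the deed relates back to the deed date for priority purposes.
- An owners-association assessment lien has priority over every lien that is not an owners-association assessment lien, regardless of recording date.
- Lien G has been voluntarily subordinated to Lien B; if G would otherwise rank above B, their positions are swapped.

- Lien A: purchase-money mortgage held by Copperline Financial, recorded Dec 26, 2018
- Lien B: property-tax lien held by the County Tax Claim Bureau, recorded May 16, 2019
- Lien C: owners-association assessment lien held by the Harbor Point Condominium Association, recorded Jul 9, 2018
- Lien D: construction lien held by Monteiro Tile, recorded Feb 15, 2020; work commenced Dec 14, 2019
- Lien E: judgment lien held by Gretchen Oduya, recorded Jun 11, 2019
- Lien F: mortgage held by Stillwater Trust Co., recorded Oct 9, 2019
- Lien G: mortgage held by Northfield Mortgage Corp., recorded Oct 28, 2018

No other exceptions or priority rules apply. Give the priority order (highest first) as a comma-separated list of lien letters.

Adjusting effective dates: A missed the 10-day window (111 days after the deed), so its recording date stands; D's effective date is Dec 14, 2019, when work began.
C, as an owners-association assessment lien, has superpriority and ranks first.
Ordering the rest by effective date: G (Oct 28, 2018), A (Dec 26, 2018), B (May 16, 2019), E (Jun 11, 2019), F (Oct 9, 2019), D (Dec 14, 2019).
The subordination applies — G was senior to B — so G and B swap.

C, B, A, G, E, F, D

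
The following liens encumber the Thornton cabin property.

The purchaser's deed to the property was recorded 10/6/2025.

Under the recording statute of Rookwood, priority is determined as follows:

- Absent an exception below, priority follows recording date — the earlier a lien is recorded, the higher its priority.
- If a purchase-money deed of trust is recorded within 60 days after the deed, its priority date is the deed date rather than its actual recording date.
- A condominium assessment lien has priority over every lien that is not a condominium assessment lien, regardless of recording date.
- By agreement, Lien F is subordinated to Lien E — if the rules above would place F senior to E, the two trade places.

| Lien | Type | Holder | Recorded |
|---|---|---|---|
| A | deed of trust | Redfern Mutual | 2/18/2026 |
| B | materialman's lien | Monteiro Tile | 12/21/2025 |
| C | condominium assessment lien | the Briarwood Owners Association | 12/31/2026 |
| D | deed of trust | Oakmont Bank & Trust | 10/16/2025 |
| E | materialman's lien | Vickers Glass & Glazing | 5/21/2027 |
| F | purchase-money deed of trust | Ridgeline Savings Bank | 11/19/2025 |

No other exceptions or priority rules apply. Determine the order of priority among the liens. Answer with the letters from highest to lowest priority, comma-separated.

Effective dates: F's effective date is the deed date, 10/6/2025.
C, as a condominium assessment lien, has superpriority and ranks first.
Ordering the rest by effective date: F (10/6/2025), D (10/16/2025), B (12/21/2025), A (2/18/2026), E (5/21/2027).
F is senior to E before the subordination, so the two trade places.

C, E, D, B, A, F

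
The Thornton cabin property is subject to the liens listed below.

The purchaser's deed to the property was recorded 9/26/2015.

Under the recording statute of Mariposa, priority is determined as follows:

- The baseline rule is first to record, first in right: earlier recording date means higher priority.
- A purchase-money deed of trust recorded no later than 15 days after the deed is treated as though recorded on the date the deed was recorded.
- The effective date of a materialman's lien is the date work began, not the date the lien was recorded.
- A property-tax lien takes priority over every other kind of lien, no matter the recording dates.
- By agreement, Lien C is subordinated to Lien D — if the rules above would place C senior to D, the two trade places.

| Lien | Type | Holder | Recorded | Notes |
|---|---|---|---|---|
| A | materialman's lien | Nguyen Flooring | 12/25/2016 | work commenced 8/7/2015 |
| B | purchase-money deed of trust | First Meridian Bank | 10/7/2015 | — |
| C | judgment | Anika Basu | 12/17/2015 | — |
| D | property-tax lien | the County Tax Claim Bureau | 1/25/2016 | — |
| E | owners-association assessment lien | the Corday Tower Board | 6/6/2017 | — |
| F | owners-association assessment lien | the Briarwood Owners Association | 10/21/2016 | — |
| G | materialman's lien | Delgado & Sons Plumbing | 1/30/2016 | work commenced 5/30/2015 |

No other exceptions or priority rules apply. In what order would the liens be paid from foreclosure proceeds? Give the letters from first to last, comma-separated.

Adjusting effective dates: A's effective date is 8/7/2015, when work began; B relates back to the deed date 9/26/2015; G relates back to 5/30/2015 (work commenced).
D is a property-tax lien, so it outranks all other liens regardless of date.
Among the remaining liens, by effective date: G (5/30/2015), A (8/7/2015), B (9/26/2015), C (12/17/2015), F (10/21/2016), E (6/6/2017).
Since C is not senior to D, the subordination leaves the order unchanged.

D, G, A, B, C, F, E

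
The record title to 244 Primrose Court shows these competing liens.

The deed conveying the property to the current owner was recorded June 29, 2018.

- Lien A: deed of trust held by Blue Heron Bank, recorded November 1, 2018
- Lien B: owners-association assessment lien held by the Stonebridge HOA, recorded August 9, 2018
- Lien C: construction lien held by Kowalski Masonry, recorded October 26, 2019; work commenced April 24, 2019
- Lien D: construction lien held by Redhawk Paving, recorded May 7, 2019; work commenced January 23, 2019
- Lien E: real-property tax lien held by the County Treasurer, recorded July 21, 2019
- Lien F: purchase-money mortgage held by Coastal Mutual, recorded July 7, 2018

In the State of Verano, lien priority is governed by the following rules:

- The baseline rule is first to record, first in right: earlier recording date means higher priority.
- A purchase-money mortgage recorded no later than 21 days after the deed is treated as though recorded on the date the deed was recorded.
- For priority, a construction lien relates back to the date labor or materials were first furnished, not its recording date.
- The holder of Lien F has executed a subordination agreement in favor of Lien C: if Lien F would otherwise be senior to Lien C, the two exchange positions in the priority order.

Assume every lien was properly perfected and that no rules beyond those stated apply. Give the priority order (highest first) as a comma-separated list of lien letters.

Adjusting effective dates: C relates back to April 24, 2019 (work commenced); D relates back to January 23, 2019 (work commenced); F's effective date is the deed date, June 29, 2018.
Sorted by effective date: F (June 29, 2018), B (August 9, 2018), A (November 1, 2018), D (January 23, 2019), C (April 24, 2019), E (July 21, 2019).
Because F would otherwise rank above C, the subordination swaps them.

C, B, A, D, F, E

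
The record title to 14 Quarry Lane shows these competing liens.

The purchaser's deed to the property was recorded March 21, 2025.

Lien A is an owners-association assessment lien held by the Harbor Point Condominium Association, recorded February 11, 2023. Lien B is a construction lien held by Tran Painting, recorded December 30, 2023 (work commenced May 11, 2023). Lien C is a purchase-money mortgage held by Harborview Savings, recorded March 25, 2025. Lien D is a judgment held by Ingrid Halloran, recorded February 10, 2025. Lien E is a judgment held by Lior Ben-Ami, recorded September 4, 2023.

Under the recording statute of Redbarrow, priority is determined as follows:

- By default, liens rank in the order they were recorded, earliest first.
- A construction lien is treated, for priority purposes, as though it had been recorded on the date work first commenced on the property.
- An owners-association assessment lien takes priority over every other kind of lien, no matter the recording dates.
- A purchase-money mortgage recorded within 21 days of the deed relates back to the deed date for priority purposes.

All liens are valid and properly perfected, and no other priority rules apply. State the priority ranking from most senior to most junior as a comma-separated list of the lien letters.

A, B, E, D, C

Effective dates: B relates back to May 11, 2023 (work commenced); C relates back to the deed date March 21, 2025.
A is an owners-association assessment lien, so it outranks all other liens regardless of date.
The other liens, earliest effective date first: B (May 11, 2023), E (September 4, 2023), D (February 10, 2025), C (March 21, 2025).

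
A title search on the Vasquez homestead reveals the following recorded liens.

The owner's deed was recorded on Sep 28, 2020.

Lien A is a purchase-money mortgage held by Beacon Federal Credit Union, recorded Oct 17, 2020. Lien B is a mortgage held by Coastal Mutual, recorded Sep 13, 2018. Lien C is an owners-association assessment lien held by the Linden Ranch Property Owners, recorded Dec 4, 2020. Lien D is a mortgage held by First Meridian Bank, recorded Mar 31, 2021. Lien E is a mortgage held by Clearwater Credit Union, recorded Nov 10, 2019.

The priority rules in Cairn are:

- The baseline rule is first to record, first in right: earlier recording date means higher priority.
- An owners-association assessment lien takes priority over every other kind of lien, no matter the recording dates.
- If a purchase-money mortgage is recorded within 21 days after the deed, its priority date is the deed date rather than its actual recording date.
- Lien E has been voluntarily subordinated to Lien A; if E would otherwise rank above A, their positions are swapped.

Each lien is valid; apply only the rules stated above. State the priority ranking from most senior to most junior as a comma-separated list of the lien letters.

C, B, A, E, D

Adjusting effective dates: A was recorded within the 21-day window, so its effective date is the deed date Sep 28, 2020.
C is an owners-association assessment lien, so it outranks all other liens regardless of date.
Ordering the rest by effective date: B (Sep 13, 2018), E (Nov 10, 2019), A (Sep 28, 2020), D (Mar 31, 2021).
E is senior to A before the subordination, so the two trade places.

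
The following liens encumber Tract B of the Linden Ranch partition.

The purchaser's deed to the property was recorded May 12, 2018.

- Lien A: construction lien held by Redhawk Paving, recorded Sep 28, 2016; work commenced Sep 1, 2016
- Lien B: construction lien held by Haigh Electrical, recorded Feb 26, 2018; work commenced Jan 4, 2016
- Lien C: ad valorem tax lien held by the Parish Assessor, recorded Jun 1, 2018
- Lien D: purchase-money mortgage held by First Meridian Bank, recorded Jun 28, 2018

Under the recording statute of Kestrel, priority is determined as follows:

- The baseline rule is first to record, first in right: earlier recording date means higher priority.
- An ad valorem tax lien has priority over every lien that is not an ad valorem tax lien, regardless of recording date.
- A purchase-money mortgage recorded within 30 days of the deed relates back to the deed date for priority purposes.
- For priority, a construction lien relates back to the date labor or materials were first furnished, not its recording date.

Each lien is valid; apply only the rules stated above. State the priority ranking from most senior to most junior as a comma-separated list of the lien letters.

C, B, A, D

Adjusting effective dates: A relates back to Sep 1, 2016 (work commenced); B's effective date is Jan 4, 2016, when work began; D was recorded 47 days after the deed, outside the 30-day window, so it keeps its recording date.
C is an ad valorem tax lien, so it outranks all other liens regardless of date.
Remaining liens by effective date: B (Jan 4, 2016), A (Sep 1, 2016), D (Jun 28, 2018).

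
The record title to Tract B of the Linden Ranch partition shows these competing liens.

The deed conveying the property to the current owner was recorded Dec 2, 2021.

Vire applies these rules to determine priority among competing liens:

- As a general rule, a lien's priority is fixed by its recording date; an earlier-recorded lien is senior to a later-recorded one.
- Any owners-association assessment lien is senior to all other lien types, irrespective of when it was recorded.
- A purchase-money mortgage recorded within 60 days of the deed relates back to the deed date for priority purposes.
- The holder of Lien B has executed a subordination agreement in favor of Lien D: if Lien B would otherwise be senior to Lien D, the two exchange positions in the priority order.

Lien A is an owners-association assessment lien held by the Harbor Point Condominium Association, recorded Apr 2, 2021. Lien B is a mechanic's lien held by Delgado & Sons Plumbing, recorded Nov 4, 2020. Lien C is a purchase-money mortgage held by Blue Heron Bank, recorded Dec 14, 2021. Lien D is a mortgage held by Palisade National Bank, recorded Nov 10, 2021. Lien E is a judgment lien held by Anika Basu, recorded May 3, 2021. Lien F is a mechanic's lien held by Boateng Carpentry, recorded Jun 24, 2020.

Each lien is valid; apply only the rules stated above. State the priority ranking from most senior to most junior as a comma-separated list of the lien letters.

Effective dates after the stated exceptions: C was recorded within the 60-day window, so its effective date is the deed date Dec 2, 2021.
A is an owners-association assessment lien and takes priority over every other lien.
Ordering the rest by effective date: F (Jun 24, 2020), B (Nov 4, 2020), E (May 3, 2021), D (Nov 10, 2021), C (Dec 2, 2021).
B is senior to D before the subordination, so the two trade places.

A, F, D, E, B, C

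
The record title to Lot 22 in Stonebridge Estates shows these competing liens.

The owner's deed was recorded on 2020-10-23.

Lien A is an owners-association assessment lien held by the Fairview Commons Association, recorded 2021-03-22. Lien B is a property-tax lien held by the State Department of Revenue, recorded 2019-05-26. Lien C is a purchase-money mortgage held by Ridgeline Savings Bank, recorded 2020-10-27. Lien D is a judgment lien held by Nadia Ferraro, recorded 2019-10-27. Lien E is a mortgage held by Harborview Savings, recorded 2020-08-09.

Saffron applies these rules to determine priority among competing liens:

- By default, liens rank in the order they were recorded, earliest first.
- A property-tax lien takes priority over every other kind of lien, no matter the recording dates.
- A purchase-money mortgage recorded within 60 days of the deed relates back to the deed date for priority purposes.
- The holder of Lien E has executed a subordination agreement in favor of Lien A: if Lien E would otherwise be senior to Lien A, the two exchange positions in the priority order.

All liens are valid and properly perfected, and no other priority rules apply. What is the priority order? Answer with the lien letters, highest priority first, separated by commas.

First, effective dates: C's effective date is the deed date, 2020-10-23.
B is a property-tax lien and takes priority over every other lien.
Among the remaining liens, by effective date: D (2019-10-27), E (2020-08-09), C (2020-10-23), A (2021-03-22).
The subordination applies — E was senior to A — so E and A swap.

B, D, A, C, E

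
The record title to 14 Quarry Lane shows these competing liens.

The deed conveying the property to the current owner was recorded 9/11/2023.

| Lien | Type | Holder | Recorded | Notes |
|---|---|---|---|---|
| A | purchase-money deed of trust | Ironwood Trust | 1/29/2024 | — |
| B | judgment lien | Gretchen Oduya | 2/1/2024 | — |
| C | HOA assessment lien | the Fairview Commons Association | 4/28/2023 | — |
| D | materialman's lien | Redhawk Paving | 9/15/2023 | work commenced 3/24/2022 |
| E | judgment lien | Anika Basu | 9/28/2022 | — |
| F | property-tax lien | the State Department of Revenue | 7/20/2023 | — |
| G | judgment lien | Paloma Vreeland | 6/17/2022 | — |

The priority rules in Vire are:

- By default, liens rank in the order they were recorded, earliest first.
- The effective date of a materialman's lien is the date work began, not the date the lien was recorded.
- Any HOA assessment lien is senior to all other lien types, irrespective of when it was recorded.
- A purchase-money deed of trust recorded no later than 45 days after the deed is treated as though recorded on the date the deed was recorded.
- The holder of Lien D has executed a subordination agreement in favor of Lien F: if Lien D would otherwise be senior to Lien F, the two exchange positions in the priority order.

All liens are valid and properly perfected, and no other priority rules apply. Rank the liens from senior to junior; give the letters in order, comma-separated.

Adjusting effective dates: A missed the 45-day window (140 days after the deed), so its recording date stands; D relates back to 3/24/2022 (work commenced).
As an HOA assessment lien, C is senior to every other lien.
Among the remaining liens, by effective date: D (3/24/2022), G (6/17/2022), E (9/28/2022), F (7/20/2023), A (1/29/2024), B (2/1/2024).
Because D would otherwise rank above F, the subordination swaps them.

C, F, G, E, D, A, B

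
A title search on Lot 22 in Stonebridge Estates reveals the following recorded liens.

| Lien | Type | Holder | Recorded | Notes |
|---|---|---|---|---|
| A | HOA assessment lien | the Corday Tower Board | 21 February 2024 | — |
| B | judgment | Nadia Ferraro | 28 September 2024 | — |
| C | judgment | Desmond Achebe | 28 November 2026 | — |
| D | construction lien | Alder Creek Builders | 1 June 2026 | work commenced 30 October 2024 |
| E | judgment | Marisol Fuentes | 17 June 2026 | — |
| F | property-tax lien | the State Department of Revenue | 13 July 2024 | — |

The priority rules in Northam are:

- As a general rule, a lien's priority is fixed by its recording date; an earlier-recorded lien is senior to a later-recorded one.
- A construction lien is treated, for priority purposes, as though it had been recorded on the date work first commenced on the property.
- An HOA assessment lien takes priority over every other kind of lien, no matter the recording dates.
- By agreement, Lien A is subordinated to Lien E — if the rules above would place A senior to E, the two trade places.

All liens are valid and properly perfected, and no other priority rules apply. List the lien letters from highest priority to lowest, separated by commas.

E, F, B, D, A, C

Effective dates: D's effective date is 30 October 2024, when work began.
A is an HOA assessment lien, so it outranks all other liens regardless of date.
Among the remaining liens, by effective date: F (13 July 2024), B (28 September 2024), D (30 October 2024), E (17 June 2026), C (28 November 2026).
A would otherwise be senior to E, so under the subordination agreement A and E exchange positions.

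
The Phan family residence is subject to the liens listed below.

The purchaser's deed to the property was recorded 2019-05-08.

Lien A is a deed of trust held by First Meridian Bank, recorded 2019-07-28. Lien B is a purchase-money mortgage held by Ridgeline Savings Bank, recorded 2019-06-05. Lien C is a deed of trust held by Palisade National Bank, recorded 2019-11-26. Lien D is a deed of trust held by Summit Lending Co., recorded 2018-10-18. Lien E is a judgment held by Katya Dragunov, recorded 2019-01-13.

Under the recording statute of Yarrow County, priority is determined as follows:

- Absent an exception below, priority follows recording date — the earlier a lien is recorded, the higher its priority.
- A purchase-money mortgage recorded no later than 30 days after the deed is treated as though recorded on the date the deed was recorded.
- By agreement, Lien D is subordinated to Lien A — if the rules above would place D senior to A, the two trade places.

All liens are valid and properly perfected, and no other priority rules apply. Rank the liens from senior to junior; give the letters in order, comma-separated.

First, effective dates: B relates back to the deed date 2019-05-08.
Sorted by effective date: D (2018-10-18), E (2019-01-13), B (2019-05-08), A (2019-07-28), C (2019-11-26).
D would otherwise be senior to A, so under the subordination agreement D and A exchange positions.

A, E, B, D, C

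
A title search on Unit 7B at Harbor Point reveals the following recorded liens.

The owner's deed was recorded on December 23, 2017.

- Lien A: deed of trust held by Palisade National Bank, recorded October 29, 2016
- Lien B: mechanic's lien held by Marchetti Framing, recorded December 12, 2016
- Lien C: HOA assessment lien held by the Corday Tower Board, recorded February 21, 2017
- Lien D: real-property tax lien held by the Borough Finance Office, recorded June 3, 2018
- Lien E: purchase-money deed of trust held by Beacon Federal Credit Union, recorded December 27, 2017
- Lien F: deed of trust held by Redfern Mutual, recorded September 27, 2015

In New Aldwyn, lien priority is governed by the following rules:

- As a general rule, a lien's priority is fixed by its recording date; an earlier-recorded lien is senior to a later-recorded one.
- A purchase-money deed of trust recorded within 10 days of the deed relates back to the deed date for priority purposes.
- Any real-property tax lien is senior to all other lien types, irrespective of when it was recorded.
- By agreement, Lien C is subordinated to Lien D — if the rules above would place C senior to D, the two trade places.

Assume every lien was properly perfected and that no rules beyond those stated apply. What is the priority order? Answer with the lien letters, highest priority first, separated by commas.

D, F, A, B, C, E

Adjusting effective dates: E was recorded within the 10-day window, so its effective date is the deed date December 23, 2017.
As a real-property tax lien, D is senior to every other lien.
Among the remaining liens, by effective date: F (September 27, 2015), A (October 29, 2016), B (December 12, 2016), C (February 21, 2017), E (December 23, 2017).
C is already junior to D, so the subordination agreement changes nothing.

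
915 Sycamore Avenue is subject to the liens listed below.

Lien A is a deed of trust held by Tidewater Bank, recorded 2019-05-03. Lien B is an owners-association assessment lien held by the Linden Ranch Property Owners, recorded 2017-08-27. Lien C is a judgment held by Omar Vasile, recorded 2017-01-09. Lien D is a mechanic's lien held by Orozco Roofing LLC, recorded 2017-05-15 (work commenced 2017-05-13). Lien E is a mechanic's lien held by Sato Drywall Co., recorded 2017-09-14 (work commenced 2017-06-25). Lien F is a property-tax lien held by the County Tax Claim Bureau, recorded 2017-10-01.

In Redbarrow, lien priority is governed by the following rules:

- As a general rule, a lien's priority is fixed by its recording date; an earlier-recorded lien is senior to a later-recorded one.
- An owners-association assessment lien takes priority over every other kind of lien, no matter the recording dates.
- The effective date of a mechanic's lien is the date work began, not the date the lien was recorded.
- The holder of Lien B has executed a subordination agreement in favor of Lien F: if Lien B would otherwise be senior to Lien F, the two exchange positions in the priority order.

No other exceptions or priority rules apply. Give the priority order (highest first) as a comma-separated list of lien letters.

Adjusting effective dates: D is treated as recorded 2017-05-13, the work-commencement date; E is treated as recorded 2017-06-25, the work-commencement date.
As an owners-association assessment lien, B is senior to every other lien.
Remaining liens by effective date: C (2017-01-09), D (2017-05-13), E (2017-06-25), F (2017-10-01), A (2019-05-03).
Because B would otherwise rank above F, the subordination swaps them.

F, C, D, E, B, A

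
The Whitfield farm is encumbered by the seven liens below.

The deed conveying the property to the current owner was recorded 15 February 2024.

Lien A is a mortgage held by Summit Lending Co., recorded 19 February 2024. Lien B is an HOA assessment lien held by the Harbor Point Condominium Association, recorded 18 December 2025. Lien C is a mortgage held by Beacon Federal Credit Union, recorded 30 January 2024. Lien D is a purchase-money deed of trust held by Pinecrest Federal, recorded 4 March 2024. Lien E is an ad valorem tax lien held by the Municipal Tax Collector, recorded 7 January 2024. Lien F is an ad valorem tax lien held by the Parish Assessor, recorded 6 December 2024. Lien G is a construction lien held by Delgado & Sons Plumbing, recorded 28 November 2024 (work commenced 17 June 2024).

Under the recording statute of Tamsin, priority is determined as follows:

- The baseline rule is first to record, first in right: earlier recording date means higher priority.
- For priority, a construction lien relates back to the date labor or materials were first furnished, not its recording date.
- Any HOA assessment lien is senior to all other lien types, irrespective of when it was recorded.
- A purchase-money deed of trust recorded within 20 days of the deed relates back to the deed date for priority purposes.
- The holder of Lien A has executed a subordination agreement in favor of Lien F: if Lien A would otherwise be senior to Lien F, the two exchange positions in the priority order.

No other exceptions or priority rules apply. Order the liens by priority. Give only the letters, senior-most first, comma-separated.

Effective dates: D was recorded within the 20-day window, so its effective date is the deed date 15 February 2024; G is treated as recorded 17 June 2024, the work-commencement date.
B, as an HOA assessment lien, has superpriority and ranks first.
Remaining liens by effective date: E (7 January 2024), C (30 January 2024), D (15 February 2024), A (19 February 2024), G (17 June 2024), F (6 December 2024).
The subordination applies — A was senior to F — so A and F swap.

B, E, C, D, F, G, A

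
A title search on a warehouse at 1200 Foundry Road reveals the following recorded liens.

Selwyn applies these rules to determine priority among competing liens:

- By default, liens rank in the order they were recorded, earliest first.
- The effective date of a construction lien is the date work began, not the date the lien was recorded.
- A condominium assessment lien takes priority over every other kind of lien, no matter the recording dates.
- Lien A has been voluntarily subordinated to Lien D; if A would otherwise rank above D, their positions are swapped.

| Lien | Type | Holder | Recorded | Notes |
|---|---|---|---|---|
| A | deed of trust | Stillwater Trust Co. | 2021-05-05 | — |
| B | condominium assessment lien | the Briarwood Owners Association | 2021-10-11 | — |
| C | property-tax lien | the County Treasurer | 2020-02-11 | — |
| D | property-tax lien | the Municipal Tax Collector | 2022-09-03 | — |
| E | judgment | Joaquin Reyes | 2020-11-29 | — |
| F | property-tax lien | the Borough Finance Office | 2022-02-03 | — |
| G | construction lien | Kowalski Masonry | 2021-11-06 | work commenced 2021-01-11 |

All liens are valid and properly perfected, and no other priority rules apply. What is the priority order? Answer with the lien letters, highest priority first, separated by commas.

Adjusting effective dates: G's effective date is 2021-01-11, when work began.
As a condominium assessment lien, B is senior to every other lien.
Ordering the rest by effective date: C (2020-02-11), E (2020-11-29), G (2021-01-11), A (2021-05-05), F (2022-02-03), D (2022-09-03).
A would otherwise be senior to D, so under the subordination agreement A and D exchange positions.

B, C, E, G, D, F, A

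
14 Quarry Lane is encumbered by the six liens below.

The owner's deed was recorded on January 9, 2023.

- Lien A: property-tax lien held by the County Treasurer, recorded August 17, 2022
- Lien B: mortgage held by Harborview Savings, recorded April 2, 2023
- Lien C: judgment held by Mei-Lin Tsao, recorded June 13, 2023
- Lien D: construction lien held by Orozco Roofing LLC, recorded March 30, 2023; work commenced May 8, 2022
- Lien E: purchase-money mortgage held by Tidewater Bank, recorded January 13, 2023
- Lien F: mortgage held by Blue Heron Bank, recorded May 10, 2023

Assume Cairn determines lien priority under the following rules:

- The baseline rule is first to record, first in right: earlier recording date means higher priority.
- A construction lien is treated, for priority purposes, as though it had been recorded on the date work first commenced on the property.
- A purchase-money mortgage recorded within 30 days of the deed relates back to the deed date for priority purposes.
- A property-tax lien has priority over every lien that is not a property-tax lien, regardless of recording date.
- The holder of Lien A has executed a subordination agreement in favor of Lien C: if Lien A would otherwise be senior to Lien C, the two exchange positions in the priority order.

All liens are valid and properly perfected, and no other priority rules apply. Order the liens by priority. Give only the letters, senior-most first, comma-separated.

Effective dates after the stated exceptions: D relates back to May 8, 2022 (work commenced); E relates back to the deed date January 9, 2023.
A is a property-tax lien, so it outranks all other liens regardless of date.
Remaining liens by effective date: D (May 8, 2022), E (January 9, 2023), B (April 2, 2023), F (May 10, 2023), C (June 13, 2023).
A is senior to C before the subordination, so the two trade places.

C, D, E, B, F, A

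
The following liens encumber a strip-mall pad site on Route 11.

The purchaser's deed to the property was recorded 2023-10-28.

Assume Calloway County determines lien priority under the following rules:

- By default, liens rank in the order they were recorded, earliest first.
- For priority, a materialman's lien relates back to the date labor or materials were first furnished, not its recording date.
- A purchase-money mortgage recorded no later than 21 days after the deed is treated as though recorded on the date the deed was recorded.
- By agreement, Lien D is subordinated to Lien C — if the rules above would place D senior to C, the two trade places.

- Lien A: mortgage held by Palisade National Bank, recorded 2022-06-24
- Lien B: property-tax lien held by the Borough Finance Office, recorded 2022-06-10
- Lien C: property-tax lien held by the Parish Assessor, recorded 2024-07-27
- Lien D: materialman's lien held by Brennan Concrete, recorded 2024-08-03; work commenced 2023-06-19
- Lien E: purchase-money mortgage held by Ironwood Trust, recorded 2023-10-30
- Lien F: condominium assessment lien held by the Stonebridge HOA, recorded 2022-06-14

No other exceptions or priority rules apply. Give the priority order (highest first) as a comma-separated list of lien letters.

Effective dates after the stated exceptions: D is treated as recorded 2023-06-19, the work-commencement date; E's effective date is the deed date, 2023-10-28.
Sorted by effective date: B (2022-06-10), F (2022-06-14), A (2022-06-24), D (2023-06-19), E (2023-10-28), C (2024-07-27).
D is senior to C before the subordination, so the two trade places.

B, F, A, C, E, D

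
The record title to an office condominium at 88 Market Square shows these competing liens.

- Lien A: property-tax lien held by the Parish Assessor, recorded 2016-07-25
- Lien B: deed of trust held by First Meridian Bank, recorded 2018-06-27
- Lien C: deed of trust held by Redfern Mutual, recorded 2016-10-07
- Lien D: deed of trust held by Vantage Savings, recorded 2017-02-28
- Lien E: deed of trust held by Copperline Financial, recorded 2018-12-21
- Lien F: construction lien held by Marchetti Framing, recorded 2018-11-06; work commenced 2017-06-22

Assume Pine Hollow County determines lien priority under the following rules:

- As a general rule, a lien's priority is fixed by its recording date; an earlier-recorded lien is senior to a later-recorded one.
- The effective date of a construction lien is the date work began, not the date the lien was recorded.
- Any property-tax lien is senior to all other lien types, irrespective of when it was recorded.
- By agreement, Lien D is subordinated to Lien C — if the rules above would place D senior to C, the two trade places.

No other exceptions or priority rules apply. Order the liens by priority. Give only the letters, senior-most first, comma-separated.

Effective dates: F's effective date is 2017-06-22, when work began.
A is a property-tax lien and takes priority over every other lien.
Among the remaining liens, by effective date: C (2016-10-07), D (2017-02-28), F (2017-06-22), B (2018-06-27), E (2018-12-21).
D is already junior to C, so the subordination agreement changes nothing.

A, C, D, F, B, E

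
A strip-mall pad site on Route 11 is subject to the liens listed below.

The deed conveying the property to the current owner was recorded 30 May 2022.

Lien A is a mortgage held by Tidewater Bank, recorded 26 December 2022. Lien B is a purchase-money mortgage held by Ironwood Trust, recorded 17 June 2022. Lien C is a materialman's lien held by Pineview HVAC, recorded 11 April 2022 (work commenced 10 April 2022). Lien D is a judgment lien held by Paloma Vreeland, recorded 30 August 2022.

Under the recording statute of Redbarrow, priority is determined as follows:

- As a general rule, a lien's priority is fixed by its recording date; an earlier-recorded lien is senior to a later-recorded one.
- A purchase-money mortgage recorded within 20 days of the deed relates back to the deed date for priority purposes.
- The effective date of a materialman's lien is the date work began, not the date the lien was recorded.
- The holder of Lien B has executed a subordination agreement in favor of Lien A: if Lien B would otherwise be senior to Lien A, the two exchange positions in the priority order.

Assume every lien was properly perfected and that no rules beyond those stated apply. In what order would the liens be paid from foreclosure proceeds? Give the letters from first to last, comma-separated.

C, A, D, B

First, effective dates: B relates back to the deed date 30 May 2022; C is treated as recorded 10 April 2022, the work-commencement date.
By effective date, earliest first: C (10 April 2022), B (30 May 2022), D (30 August 2022), A (26 December 2022).
B would otherwise be senior to A, so under the subordination agreement B and A exchange positions.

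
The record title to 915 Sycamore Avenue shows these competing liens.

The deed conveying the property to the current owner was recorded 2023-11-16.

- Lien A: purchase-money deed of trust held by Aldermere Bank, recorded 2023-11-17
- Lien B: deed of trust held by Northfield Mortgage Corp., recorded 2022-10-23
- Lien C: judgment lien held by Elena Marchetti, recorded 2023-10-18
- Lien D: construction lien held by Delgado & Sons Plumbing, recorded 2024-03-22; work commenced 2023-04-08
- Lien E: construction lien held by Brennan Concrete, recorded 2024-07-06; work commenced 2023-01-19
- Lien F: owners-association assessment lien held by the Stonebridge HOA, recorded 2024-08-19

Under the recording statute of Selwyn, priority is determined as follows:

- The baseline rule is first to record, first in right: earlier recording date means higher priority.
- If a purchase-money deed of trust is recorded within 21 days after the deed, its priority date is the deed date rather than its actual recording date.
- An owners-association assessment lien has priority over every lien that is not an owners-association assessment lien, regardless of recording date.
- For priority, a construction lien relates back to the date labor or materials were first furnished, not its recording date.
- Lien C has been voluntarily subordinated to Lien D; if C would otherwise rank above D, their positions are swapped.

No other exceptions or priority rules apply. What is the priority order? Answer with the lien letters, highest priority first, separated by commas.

F, B, E, D, C, A

Adjusting effective dates: A's effective date is the deed date, 2023-11-16; D is treated as recorded 2023-04-08, the work-commencement date; E's effective date is 2023-01-19, when work began.
F is an owners-association assessment lien and takes priority over every other lien.
Among the remaining liens, by effective date: B (2022-10-23), E (2023-01-19), D (2023-04-08), C (2023-10-18), A (2023-11-16).
C already ranks below D; the subordination has no effect.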